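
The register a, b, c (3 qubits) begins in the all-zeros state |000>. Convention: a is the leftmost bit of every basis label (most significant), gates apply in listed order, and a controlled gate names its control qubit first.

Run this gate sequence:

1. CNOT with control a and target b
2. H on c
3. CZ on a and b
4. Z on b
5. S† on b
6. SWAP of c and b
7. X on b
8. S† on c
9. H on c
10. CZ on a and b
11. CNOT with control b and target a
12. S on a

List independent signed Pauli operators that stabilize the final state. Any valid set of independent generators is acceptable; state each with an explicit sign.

One valid set of independent stabilizer generators is +XYI, +IIX, +ZZI (any independent generating set of the same group is equally correct).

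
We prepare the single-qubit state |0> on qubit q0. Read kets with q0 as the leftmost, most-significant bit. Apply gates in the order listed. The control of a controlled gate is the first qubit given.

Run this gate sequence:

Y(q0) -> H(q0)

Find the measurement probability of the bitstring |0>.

Outcome |0> occurs with probability 1/2.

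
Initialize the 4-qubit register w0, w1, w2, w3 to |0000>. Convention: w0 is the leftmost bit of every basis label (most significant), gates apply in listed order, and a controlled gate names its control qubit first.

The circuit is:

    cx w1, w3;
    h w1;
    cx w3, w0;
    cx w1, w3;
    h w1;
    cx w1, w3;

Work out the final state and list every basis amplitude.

After the circuit, the state carries amplitude 1/2 on |0000>, 1/2 on |0001>, -1/2 on |0100>, 1/2 on |0101>, and 0 on every other basis state.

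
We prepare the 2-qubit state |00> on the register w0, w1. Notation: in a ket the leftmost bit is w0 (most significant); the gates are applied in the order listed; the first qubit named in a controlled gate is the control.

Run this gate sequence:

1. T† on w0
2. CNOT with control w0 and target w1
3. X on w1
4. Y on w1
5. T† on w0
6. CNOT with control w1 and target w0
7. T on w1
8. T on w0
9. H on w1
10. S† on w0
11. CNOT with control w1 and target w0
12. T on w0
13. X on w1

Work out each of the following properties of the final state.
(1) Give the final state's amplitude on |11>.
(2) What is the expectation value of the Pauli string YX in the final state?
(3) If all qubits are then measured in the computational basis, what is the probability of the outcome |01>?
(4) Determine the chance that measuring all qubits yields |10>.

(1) |11> carries amplitude 0 in the final state.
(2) The expectation value of YX is sqrt(2)/2.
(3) Outcome |01> occurs with probability 1/2.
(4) Outcome |10> occurs with probability 1/2.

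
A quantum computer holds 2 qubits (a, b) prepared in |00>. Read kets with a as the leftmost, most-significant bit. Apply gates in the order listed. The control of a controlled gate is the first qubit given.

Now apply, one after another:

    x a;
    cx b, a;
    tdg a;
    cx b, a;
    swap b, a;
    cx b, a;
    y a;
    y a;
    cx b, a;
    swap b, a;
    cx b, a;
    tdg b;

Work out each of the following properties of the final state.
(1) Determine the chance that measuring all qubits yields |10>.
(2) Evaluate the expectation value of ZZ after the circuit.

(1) A full measurement returns |10> with probability 1. Key observation: the block from step 4 through step 11 cancels to the identity and can be dropped.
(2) The observable ZZ averages to -1.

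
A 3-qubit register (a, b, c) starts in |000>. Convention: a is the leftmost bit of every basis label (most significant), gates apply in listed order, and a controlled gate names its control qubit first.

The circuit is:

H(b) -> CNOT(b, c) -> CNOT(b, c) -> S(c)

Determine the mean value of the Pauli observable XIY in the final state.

The observable XIY averages to 0. Key observation: the block from step 2 through step 3 cancels to the identity and can be dropped.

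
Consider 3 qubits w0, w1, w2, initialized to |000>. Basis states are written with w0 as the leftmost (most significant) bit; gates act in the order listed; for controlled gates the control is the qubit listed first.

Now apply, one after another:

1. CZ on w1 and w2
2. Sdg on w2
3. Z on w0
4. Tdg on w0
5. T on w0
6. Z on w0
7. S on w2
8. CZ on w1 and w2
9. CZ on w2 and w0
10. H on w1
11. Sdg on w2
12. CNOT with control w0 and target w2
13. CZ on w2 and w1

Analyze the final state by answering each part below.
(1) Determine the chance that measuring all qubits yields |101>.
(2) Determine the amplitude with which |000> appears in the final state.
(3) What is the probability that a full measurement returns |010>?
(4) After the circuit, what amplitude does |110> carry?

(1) A full measurement returns |101> with probability 0. Key observation: steps 1-8 multiply out to the identity, so the circuit reduces to the remaining gates.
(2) The amplitude on |000> is sqrt(2)/2.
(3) The probability of measuring |010> is 1/2.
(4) |110> carries amplitude 0 in the final state.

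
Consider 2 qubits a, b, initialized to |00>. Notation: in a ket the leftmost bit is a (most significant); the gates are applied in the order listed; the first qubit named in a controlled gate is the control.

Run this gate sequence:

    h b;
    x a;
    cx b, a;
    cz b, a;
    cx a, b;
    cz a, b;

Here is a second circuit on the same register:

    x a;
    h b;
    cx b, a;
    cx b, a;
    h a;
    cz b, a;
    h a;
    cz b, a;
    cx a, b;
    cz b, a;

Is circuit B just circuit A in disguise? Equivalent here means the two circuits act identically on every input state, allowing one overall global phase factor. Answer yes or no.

Yes, they are equivalent — the unitaries differ by at most a global phase.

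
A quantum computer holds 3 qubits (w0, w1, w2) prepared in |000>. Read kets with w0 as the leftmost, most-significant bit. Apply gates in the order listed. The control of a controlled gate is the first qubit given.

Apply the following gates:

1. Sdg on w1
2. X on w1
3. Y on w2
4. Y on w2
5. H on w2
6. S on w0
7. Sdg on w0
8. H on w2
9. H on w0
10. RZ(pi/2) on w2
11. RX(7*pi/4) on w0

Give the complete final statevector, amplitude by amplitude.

The resulting statevector has amplitude sqrt(2)*(-sqrt(2 - sqrt(2)) + I*sqrt(sqrt(2) + 2))*exp(I*pi/4)/4 on |010>, sqrt(2)*(-sqrt(2 - sqrt(2)) + I*sqrt(sqrt(2) + 2))*exp(I*pi/4)/4 on |110>, and 0 on every other basis state. Key observation: the block from step 5 through step 8 cancels to the identity and can be dropped.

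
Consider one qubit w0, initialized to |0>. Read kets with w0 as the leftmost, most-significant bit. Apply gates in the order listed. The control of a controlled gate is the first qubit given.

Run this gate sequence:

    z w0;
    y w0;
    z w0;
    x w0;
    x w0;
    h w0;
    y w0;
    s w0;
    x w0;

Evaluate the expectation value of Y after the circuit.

In the final state, Y has expectation -1.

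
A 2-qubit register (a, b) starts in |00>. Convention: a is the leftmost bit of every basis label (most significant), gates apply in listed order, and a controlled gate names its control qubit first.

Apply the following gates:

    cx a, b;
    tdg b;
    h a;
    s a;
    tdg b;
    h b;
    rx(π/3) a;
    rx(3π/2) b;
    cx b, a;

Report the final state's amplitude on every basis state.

The resulting statevector has amplitude -I*(1 - I)*(sqrt(2) + sqrt(6))/8 on |00>, (1 - I)*(-sqrt(2) + sqrt(6))/8 on |01>, (1 - I)*(-sqrt(2) + sqrt(6))/8 on |10>, -I*(1 - I)*(sqrt(2) + sqrt(6))/8 on |11>.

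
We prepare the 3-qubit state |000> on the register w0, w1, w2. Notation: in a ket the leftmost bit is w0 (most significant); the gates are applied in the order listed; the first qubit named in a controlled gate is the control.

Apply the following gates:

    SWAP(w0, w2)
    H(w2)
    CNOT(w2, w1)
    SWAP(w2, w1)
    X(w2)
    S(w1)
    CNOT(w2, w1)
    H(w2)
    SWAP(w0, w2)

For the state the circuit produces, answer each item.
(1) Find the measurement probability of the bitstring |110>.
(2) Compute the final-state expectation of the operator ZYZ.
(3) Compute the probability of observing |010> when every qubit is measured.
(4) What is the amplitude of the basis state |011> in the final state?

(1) Outcome |110> occurs with probability 1/2.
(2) The observable ZYZ averages to 0.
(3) A full measurement returns |010> with probability 1/2.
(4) |011> carries amplitude 0 in the final state.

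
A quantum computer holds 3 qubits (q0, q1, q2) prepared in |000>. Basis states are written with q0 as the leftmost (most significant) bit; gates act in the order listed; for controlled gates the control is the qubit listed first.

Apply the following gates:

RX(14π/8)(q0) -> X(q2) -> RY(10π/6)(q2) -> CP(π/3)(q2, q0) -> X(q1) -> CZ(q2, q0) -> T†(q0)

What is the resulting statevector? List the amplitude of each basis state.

The resulting statevector has amplitude 0 on |000>, 0 on |001>, sqrt(sqrt(2) + 2)/4 on |010>, sqrt(3*sqrt(2) + 6)/4 on |011>, 0 on |100>, 0 on |101>, sqrt(2 - sqrt(2))*exp(I*pi/4)/4 on |110>, -sqrt(6 - 3*sqrt(2))*exp(7*I*pi/12)/4 on |111>.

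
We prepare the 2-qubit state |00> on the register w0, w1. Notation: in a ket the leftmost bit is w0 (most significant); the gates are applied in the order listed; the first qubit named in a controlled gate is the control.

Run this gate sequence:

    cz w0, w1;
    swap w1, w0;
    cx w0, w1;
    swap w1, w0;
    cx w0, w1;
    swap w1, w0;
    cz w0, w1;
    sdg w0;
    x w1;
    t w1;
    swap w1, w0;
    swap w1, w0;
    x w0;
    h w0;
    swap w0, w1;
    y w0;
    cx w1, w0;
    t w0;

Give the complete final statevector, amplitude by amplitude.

The final amplitudes are -sqrt(2)*exp(3*I*pi/4)/2 on |00>, 0 on |01>, 0 on |10>, -sqrt(2)/2 on |11>.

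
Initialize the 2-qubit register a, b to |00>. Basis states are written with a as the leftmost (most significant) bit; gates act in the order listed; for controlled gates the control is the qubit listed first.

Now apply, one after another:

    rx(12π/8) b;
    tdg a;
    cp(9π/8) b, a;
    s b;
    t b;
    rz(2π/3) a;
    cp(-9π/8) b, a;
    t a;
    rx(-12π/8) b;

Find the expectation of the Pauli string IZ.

The expectation value of IZ is -sqrt(2)/2.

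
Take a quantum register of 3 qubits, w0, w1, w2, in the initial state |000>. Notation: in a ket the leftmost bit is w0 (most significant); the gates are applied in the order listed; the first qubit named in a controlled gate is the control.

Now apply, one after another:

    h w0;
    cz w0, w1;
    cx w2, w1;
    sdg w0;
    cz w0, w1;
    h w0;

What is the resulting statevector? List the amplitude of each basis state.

After the circuit, the state carries amplitude 1/2 - I/2 on |000>, 1/2 + I/2 on |100>, and 0 on every other basis state.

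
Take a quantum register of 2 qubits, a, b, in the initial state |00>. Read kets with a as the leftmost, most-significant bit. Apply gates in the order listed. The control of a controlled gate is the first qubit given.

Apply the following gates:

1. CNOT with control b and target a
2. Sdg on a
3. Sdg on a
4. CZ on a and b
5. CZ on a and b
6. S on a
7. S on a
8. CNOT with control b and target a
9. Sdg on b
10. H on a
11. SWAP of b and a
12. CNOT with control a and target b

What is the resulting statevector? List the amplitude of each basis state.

The final amplitudes are sqrt(2)/2 on |00>, sqrt(2)/2 on |01>, 0 on |10>, 0 on |11>. Key observation: steps 1-8 multiply out to the identity, so the circuit reduces to the remaining gates.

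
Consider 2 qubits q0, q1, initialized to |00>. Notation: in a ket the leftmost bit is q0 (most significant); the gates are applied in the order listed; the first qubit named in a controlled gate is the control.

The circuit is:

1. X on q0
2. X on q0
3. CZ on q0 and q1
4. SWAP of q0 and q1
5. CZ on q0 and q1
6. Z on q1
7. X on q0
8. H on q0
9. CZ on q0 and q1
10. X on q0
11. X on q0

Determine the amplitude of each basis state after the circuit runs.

The final amplitudes are sqrt(2)/2 on |00>, 0 on |01>, -sqrt(2)/2 on |10>, 0 on |11>.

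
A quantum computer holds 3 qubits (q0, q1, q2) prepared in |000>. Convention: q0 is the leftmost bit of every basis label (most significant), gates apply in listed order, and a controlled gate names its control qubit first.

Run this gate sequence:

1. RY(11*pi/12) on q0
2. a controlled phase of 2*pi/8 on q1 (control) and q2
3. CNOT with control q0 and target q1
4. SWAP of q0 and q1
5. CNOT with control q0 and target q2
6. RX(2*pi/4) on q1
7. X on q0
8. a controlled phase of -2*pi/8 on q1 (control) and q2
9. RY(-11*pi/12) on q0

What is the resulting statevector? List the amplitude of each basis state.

The final amplitudes are -1/8 + sqrt(3)/8 on |000>, I*(1 - sqrt(3))/8 on |001>, I*(1 - sqrt(3))/8 on |010>, (1 - sqrt(3))*exp(3*I*pi/4)/8 on |011>, -sqrt(3)/8 - 1/8 + sqrt(2)/4 on |100>, I*(1 + sqrt(3) + 2*sqrt(2))/8 on |101>, I*(-2*sqrt(2) + 1 + sqrt(3))/8 on |110>, (1 + sqrt(3) + 2*sqrt(2))*exp(3*I*pi/4)/8 on |111>.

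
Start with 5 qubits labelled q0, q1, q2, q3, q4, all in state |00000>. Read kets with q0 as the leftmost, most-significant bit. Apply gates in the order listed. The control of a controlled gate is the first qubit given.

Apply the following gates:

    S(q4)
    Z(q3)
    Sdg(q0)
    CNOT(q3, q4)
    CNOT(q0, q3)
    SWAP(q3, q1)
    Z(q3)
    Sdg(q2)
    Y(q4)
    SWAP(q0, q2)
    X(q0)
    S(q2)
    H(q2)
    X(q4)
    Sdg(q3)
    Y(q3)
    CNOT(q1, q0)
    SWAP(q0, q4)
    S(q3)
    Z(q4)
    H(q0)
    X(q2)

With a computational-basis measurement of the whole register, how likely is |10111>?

Outcome |10111> occurs with probability 1/4.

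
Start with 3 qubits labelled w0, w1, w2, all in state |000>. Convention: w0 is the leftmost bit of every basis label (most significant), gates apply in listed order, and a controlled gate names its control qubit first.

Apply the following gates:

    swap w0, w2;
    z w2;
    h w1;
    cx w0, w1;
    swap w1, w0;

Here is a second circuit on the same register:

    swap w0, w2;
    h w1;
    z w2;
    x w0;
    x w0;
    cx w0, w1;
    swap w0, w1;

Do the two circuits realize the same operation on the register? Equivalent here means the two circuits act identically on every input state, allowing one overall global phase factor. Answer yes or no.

Yes — the two circuits implement the same unitary up to a global phase.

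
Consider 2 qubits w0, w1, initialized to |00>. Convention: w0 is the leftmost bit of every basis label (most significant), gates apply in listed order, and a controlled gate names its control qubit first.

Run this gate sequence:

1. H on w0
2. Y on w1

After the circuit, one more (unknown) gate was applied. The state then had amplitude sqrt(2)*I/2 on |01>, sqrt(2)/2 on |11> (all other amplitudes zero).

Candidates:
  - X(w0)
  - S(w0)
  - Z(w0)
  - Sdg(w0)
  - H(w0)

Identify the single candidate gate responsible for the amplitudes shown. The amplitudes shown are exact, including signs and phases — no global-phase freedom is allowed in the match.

The unique candidate consistent with the amplitudes is Sdg(w0).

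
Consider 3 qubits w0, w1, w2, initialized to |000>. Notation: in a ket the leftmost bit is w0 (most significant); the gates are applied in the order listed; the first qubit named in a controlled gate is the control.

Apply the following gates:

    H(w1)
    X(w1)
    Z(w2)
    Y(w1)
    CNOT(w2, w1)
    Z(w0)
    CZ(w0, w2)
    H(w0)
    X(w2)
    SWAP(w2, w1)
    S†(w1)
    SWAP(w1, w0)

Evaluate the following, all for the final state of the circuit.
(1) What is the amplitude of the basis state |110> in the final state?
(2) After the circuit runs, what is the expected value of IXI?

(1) The amplitude on |110> is -1/2.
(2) In the final state, IXI has expectation 1.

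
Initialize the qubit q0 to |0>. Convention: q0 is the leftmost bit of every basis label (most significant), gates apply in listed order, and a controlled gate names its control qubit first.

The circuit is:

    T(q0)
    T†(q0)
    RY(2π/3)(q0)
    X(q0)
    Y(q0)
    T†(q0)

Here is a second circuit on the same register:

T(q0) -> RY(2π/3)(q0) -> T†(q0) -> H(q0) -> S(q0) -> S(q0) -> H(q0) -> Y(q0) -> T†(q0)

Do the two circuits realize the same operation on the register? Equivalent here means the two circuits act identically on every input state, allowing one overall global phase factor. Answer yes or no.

No — the two circuits implement different unitaries, even allowing a global phase.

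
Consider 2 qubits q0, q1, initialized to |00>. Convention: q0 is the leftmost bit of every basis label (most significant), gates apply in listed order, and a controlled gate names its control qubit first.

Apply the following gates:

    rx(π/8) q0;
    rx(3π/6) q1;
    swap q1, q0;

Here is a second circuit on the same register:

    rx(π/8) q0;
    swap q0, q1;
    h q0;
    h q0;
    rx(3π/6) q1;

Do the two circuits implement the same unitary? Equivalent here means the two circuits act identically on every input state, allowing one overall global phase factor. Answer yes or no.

No, they are not equivalent — no single phase factor reconciles the two unitaries.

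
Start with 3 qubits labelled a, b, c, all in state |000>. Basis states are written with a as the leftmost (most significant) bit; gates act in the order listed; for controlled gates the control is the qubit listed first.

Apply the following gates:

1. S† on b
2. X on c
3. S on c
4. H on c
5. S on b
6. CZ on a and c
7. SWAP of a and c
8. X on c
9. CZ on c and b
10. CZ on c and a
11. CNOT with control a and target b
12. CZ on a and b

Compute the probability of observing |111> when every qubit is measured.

The probability of measuring |111> is 1/2.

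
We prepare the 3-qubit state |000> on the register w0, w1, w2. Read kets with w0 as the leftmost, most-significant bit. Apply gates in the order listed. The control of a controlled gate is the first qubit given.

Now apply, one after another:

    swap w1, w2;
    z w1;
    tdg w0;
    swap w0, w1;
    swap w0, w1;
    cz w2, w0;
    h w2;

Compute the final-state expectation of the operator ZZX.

The expectation value of ZZX is 1. Key observation: steps 4-5 multiply out to the identity, so the circuit reduces to the remaining gates.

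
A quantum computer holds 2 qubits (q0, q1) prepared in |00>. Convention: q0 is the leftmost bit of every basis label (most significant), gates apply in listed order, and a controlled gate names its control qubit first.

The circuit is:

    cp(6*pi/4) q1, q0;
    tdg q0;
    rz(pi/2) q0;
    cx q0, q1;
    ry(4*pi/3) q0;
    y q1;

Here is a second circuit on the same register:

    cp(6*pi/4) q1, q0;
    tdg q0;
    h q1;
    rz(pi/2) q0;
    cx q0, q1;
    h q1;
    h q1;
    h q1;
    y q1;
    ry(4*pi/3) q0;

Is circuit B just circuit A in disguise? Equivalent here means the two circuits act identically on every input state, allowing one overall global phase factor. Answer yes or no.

No — the two circuits implement different unitaries, even allowing a global phase.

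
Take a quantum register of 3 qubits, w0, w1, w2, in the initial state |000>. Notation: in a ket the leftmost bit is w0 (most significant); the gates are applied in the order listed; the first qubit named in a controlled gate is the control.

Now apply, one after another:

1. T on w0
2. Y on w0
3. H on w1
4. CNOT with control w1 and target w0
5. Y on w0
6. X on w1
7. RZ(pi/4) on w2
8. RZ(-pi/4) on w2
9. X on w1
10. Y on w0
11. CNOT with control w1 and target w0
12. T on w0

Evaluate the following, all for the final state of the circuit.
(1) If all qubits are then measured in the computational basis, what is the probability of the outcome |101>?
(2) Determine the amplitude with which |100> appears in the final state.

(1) The probability of measuring |101> is 0.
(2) |100> carries amplitude sqrt(2)*exp(3*I*pi/4)/2 in the final state.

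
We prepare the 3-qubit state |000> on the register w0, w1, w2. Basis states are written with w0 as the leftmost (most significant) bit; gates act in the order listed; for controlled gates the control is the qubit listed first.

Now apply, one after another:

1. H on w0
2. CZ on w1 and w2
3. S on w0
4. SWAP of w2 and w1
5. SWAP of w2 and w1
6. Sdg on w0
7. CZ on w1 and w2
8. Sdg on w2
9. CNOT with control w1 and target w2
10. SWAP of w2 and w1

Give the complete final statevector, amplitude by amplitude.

After the circuit, the state carries amplitude sqrt(2)/2 on |000>, sqrt(2)/2 on |100>, and 0 on every other basis state. Key observation: steps 2-7 multiply out to the identity, so the circuit reduces to the remaining gates.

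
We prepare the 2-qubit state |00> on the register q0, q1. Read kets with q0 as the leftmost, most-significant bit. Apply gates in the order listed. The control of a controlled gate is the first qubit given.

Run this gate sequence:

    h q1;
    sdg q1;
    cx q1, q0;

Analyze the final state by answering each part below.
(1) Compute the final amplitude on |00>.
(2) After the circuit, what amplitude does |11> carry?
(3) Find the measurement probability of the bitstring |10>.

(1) The amplitude on |00> is sqrt(2)/2.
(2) The final state's coefficient on |11> equals -sqrt(2)*I/2.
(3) Outcome |10> occurs with probability 0.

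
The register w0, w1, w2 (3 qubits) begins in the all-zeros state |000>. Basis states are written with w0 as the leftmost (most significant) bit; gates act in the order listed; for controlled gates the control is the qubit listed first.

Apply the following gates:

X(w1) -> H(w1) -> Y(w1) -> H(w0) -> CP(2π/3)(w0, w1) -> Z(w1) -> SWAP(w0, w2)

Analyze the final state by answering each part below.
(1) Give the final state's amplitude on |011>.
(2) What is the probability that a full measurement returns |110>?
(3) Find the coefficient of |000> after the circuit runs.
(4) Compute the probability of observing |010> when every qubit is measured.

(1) |011> carries amplitude exp(I*pi/6)/2 in the final state.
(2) Outcome |110> occurs with probability 0.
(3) The final state's coefficient on |000> equals I/2.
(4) The probability of measuring |010> is 1/4.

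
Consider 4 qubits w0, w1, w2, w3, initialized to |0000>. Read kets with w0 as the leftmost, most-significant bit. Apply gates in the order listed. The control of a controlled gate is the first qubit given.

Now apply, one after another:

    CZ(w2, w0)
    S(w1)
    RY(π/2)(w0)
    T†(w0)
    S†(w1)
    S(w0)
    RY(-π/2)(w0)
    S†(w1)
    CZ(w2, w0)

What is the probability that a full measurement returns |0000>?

The probability of measuring |0000> is sqrt(2)/4 + 1/2.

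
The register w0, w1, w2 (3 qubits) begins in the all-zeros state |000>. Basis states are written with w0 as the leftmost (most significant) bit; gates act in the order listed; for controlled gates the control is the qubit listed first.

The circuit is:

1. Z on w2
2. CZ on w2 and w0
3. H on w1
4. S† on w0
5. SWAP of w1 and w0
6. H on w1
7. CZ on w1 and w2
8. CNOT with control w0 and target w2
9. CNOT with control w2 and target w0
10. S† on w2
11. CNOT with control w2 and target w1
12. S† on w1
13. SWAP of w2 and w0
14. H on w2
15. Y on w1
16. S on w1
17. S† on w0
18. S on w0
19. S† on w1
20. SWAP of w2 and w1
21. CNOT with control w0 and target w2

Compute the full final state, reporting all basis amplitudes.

The final amplitudes are -sqrt(2)/4 on |000>, sqrt(2)*I/4 on |001>, -sqrt(2)/4 on |010>, sqrt(2)*I/4 on |011>, sqrt(2)/4 on |100>, sqrt(2)*I/4 on |101>, sqrt(2)/4 on |110>, sqrt(2)*I/4 on |111>.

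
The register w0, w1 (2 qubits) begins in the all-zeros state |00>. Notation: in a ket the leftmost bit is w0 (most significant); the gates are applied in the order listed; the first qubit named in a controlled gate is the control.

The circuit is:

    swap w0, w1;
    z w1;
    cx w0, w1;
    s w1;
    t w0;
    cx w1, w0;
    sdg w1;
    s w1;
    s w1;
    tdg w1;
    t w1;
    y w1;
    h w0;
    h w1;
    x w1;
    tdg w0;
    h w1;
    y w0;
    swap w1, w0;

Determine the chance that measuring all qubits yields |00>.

A full measurement returns |00> with probability 0.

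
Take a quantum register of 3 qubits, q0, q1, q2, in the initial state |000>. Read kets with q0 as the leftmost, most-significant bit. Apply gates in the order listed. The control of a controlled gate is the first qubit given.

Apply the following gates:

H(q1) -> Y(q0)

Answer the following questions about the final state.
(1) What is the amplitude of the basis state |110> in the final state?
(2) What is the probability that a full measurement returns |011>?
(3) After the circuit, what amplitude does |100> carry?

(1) The final state's coefficient on |110> equals sqrt(2)*I/2.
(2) Outcome |011> occurs with probability 0.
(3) |100> carries amplitude sqrt(2)*I/2 in the final state.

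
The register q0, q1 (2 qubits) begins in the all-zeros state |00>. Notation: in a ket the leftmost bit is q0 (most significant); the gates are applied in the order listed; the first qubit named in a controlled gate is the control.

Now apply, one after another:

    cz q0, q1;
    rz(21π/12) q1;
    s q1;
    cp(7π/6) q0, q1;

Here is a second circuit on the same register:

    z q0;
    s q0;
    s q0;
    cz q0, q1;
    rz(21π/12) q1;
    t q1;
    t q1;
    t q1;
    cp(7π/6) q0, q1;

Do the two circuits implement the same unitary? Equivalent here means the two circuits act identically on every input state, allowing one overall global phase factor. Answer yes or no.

No: there is an input state on which the two circuits produce genuinely different outputs (not merely differing by a phase).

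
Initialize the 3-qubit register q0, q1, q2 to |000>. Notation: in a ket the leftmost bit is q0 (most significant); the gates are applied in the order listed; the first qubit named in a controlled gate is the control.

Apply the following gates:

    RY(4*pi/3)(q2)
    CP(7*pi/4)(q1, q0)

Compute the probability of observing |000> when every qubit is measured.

The probability of measuring |000> is 1/4.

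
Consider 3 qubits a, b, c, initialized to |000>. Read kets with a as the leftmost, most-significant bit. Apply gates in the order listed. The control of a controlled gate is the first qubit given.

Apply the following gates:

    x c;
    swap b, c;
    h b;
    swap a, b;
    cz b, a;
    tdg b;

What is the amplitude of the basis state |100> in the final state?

|100> carries amplitude -sqrt(2)/2 in the final state.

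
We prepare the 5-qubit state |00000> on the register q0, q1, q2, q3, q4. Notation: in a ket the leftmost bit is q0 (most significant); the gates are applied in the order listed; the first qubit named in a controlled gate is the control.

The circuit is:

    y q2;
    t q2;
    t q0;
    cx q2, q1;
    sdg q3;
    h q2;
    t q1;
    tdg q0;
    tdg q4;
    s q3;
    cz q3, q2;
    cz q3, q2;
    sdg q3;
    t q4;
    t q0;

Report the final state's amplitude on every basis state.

The resulting statevector has amplitude -sqrt(2)/2 on |01000>, sqrt(2)/2 on |01100>, and 0 on every other basis state. Key observation: steps 8-15 multiply out to the identity, so the circuit reduces to the remaining gates.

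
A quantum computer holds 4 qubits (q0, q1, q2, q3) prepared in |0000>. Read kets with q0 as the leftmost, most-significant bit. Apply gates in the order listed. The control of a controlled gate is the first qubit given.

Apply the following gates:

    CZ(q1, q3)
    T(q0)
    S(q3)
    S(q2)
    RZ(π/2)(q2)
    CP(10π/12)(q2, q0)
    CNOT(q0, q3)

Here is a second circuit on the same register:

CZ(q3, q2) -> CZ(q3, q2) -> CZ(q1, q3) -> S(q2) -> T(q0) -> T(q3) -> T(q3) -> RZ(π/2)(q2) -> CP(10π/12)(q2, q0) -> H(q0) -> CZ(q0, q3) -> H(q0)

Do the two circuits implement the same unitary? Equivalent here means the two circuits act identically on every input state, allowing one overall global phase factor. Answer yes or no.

No, they are not equivalent — no single phase factor reconciles the two unitaries.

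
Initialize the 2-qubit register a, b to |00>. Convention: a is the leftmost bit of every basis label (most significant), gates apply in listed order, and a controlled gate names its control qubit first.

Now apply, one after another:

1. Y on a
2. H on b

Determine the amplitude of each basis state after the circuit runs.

The final amplitudes are 0 on |00>, 0 on |01>, sqrt(2)*I/2 on |10>, sqrt(2)*I/2 on |11>.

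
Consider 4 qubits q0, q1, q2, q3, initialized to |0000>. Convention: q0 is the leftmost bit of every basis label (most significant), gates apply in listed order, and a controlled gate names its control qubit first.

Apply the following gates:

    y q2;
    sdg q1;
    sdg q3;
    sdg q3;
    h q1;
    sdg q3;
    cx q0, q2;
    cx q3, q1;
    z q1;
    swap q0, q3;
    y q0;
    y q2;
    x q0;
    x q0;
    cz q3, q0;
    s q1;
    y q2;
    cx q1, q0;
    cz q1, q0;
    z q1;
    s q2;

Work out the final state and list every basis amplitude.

The resulting statevector has amplitude sqrt(2)/2 on |0110>, -sqrt(2)*I/2 on |1010>, and 0 on every other basis state. Key observation: the block from step 13 through step 14 cancels to the identity and can be dropped.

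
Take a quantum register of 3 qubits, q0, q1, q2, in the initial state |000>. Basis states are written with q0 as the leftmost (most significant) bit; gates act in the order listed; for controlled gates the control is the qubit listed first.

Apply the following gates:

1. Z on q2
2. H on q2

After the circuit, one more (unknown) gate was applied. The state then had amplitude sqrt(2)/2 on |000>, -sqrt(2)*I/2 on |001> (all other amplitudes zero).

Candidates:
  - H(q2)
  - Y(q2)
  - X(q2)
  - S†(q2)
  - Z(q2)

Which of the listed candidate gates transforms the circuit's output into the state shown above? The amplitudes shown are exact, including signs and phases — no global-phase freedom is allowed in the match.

The unique candidate consistent with the amplitudes is S†(q2).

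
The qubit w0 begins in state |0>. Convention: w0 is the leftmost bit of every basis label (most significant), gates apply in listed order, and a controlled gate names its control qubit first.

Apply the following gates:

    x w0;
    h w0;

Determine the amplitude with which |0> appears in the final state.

The final state's coefficient on |0> equals sqrt(2)/2.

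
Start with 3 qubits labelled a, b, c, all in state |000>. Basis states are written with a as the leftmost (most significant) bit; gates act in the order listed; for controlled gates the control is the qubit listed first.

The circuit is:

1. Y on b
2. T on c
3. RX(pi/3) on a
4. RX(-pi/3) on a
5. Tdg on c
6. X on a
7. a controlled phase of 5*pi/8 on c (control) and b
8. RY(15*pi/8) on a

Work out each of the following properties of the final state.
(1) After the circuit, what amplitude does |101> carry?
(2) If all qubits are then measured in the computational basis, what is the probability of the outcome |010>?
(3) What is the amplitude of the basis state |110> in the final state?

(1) The amplitude on |101> is 0. Key observation: steps 2-5 multiply out to the identity, so the circuit reduces to the remaining gates.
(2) A full measurement returns |010> with probability sin(pi/16)**2.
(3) The final state's coefficient on |110> equals -I*cos(pi/16).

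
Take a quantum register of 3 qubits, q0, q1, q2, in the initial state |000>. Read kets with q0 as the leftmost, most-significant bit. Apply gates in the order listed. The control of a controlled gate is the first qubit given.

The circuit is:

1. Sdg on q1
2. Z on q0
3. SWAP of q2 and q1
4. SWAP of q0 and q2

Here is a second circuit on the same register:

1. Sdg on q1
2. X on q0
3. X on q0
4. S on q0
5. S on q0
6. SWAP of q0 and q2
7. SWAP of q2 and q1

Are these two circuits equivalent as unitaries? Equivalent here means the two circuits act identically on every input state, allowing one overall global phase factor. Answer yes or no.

No: there is an input state on which the two circuits produce genuinely different outputs (not merely differing by a phase).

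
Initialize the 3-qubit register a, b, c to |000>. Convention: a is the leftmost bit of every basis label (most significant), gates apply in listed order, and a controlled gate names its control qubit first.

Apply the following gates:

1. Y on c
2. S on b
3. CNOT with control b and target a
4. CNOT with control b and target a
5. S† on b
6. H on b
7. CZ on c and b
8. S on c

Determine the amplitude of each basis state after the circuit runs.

The resulting statevector has amplitude -sqrt(2)/2 on |001>, sqrt(2)/2 on |011>, and 0 on every other basis state.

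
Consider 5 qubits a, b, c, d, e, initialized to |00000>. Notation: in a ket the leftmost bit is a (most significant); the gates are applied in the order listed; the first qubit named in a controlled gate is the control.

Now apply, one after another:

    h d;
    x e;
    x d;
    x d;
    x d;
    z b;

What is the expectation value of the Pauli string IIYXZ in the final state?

In the final state, IIYXZ has expectation 0. Key observation: gates 3-4 undo each other exactly, leaving only the rest of the circuit to track.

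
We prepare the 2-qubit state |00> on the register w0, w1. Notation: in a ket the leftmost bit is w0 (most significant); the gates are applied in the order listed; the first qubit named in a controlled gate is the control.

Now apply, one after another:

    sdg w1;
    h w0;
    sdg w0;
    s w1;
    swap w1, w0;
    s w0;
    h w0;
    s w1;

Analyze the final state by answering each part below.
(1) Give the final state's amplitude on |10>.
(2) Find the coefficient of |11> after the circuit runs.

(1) The amplitude on |10> is 1/2.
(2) |11> carries amplitude 1/2 in the final state.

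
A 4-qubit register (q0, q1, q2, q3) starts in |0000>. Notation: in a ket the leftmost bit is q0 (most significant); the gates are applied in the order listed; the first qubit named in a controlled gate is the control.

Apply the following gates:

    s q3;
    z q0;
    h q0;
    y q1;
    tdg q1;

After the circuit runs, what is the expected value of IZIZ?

In the final state, IZIZ has expectation -1.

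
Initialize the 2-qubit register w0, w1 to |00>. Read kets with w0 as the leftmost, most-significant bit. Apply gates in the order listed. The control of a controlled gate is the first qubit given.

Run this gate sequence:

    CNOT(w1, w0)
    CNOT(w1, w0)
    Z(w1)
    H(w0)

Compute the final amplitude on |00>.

The final state's coefficient on |00> equals sqrt(2)/2.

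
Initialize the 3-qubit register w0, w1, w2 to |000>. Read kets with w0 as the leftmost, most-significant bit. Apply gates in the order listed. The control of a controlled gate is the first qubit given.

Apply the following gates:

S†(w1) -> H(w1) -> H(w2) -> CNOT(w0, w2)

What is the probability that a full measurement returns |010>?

A full measurement returns |010> with probability 1/4.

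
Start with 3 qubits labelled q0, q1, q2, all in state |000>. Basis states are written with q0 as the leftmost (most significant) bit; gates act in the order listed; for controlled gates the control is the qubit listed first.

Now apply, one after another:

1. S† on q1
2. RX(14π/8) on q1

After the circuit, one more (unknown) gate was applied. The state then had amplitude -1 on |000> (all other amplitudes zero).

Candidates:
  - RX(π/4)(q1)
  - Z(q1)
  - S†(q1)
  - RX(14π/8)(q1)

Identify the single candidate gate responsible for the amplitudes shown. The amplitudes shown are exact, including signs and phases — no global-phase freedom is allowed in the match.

The unique candidate consistent with the amplitudes is RX(π/4)(q1).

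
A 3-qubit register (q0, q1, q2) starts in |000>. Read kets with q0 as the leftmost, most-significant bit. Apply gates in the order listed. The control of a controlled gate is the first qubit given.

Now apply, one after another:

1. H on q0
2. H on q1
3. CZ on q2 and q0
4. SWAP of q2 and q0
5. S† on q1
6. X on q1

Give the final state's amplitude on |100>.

The final state's coefficient on |100> equals 0.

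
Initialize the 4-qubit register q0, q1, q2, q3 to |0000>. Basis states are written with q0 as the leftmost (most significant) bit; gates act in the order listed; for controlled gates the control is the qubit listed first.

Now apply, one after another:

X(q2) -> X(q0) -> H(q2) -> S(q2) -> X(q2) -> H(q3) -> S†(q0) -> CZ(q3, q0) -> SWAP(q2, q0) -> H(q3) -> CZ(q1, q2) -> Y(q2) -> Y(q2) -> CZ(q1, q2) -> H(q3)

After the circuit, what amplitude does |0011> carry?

The amplitude on |0011> is 1/2.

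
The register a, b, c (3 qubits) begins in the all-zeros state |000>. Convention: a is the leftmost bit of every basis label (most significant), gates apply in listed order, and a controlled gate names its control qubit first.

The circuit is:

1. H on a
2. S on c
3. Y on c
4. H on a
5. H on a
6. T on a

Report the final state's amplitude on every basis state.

After the circuit, the state carries amplitude sqrt(2)*I/2 on |001>, sqrt(2)*exp(3*I*pi/4)/2 on |101>, and 0 on every other basis state. Key observation: steps 4-5 multiply out to the identity, so the circuit reduces to the remaining gates.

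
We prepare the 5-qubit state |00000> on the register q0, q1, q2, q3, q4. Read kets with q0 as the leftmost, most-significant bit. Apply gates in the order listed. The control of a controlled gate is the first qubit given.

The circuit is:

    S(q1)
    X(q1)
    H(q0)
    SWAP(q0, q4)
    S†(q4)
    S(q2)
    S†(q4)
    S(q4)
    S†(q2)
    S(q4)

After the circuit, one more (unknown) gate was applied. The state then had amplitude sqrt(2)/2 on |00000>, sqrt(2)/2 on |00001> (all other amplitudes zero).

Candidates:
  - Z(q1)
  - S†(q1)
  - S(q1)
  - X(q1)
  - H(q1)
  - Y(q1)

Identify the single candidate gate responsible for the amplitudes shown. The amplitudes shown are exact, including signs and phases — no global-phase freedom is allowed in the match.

The applied gate was X(q1).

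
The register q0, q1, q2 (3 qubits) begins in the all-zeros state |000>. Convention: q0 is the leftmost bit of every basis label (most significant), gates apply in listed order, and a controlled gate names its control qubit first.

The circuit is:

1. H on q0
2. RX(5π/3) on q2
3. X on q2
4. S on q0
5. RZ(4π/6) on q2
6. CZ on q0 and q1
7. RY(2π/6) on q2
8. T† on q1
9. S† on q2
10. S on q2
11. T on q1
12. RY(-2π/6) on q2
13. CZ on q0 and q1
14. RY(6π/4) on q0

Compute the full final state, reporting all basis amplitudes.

The final amplitudes are (1 - I)*exp(2*I*pi/3)/4 on |000>, sqrt(3)*(exp(5*I*pi/6) + exp(I*pi/3))/4 on |001>, 0 on |010>, 0 on |011>, (1 + I)*exp(2*I*pi/3)/4 on |100>, sqrt(3)*(-exp(I*pi/3) + exp(5*I*pi/6))/4 on |101>, 0 on |110>, 0 on |111>. Key observation: gates 6-13 undo each other exactly, leaving only the rest of the circuit to track.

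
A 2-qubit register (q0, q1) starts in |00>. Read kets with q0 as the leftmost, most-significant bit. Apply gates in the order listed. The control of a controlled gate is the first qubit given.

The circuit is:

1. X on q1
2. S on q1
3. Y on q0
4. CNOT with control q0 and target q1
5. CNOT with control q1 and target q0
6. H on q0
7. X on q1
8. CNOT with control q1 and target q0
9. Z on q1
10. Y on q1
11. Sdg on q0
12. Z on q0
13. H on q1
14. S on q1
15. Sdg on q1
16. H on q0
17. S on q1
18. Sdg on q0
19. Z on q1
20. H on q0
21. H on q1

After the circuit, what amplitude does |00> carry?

The final state's coefficient on |00> equals sqrt(2)/2.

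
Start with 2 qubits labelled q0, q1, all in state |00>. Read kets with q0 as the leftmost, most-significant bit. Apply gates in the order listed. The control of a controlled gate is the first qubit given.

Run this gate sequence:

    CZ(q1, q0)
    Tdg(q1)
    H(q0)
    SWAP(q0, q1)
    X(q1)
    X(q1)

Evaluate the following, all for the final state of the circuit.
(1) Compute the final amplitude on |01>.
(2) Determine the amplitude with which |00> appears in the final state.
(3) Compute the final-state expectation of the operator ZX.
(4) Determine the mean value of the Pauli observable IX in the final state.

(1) The final state's coefficient on |01> equals sqrt(2)/2. Key observation: gates 5-6 undo each other exactly, leaving only the rest of the circuit to track.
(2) |00> carries amplitude sqrt(2)/2 in the final state.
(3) The observable ZX averages to 1.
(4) The observable IX averages to 1.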